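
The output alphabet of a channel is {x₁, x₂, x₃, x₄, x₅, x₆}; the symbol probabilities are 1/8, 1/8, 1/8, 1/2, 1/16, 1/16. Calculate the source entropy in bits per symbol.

2.125 bits

Each probability is a power of 1/2, so log₂(1/p) is an integer.
H = Σ p·log₂(1/p) = 1/8·3 + 1/8·3 + 1/8·3 + 1/2·1 + 1/16·4 + 1/16·4 = 2.125 bits.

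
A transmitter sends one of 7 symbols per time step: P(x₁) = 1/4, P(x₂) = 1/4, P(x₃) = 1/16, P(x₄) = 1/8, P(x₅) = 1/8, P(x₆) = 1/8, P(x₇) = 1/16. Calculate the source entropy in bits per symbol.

Each probability is a power of 1/2, so log₂(1/p) is an integer.
H = Σ p·log₂(1/p) = 1/4·2 + 1/4·2 + 1/16·4 + 1/8·3 + 1/8·3 + 1/8·3 + 1/16·4 = 2.625 bits.

2.625 bits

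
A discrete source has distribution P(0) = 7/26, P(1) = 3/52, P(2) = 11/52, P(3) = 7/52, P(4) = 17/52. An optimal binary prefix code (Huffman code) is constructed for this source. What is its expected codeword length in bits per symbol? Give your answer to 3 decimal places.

Repeatedly combine the two least-probable nodes; the expected code length is the sum of the merged weights.
merge 3/52 + 7/52 → 5/26
merge 5/26 + 11/52 → 21/52
merge 7/26 + 17/52 → 31/52
merge 21/52 + 31/52 → 1
L = 5/26 + 21/52 + 31/52 + 1 = 57/26 ≈ 2.192 bits/symbol.

2.192 bits/symbol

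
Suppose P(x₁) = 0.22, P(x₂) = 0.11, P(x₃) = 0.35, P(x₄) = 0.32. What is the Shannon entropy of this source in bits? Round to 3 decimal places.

1.887 bits

H = −Σ pᵢ log₂ pᵢ.
−0.22·log₂(0.22) = 0.4806
−0.11·log₂(0.11) = 0.3503
−0.35·log₂(0.35) = 0.5301
−0.32·log₂(0.32) = 0.5260
Sum ≈ 1.8870 → 1.887 bits.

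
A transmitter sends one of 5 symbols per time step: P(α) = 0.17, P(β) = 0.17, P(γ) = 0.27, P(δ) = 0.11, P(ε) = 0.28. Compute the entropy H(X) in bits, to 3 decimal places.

2.244 bits

H = −Σ pᵢ log₂ pᵢ.
−0.17·log₂(0.17) = 0.4346
−0.17·log₂(0.17) = 0.4346
−0.27·log₂(0.27) = 0.5100
−0.11·log₂(0.11) = 0.3503
−0.28·log₂(0.28) = 0.5142
Sum ≈ 2.2437 → 2.244 bits.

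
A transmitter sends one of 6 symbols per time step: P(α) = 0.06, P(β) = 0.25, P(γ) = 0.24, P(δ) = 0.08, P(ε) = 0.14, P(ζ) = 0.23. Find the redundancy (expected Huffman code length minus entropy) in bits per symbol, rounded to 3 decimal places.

0.006 bits

Entropy H = −Σ p log₂ p ≈ 2.4140 bits.
Huffman merges: 3/50+2/25→7/50; 7/50+7/50→7/25; 23/100+6/25→47/100; 1/4+7/25→53/100; 47/100+53/100→1. L = 121/50 ≈ 2.4200.
L − H = 2.4200 − 2.4140 = 0.006 bits.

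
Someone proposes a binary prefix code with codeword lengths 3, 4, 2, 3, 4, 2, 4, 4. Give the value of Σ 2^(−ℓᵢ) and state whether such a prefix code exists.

With common denominator 2^4 = 16: Σ 2^(−ℓᵢ) = 2/16 + 1/16 + 4/16 + 2/16 + 1/16 + 4/16 + 1/16 + 1/16 = 16/16 = 1.
Kraft's inequality requires Σ ≤ 1; here Σ = 1 ≤ 1, so such a prefix code exists.

1; yes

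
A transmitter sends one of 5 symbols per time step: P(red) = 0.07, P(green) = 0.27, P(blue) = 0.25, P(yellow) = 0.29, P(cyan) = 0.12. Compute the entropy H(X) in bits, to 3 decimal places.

H = −Σ pᵢ log₂ pᵢ.
−0.07·log₂(0.07) = 0.2686
−0.27·log₂(0.27) = 0.5100
−0.25·log₂(0.25) = 0.5000
−0.29·log₂(0.29) = 0.5179
−0.12·log₂(0.12) = 0.3671
Sum ≈ 2.1635 → 2.164 bits.

2.164 bits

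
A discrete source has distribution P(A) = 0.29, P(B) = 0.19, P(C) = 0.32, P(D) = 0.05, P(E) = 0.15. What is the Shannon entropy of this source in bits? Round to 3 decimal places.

H = −Σ pᵢ log₂ pᵢ.
−0.29·log₂(0.29) = 0.5179
−0.19·log₂(0.19) = 0.4552
−0.32·log₂(0.32) = 0.5260
−0.05·log₂(0.05) = 0.2161
−0.15·log₂(0.15) = 0.4105
Sum ≈ 2.1258 → 2.126 bits.

2.126 bits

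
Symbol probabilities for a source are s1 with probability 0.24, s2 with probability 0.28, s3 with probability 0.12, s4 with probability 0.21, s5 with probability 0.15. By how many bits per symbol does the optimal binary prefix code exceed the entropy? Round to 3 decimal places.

Entropy H = −Σ p log₂ p ≈ 2.2588 bits.
Huffman merges: 3/25+3/20→27/100; 21/100+6/25→9/20; 27/100+7/25→11/20; 9/20+11/20→1. L = 227/100 ≈ 2.2700.
L − H = 2.2700 − 2.2588 = 0.011 bits.

0.011 bits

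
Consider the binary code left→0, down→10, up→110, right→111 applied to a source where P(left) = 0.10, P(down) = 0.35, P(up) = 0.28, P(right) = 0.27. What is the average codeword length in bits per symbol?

2.45 bits/symbol

L̄ = Σ pᵢ·ℓᵢ = 0.10·1 + 0.35·2 + 0.28·3 + 0.27·3 = 2.45 bits/symbol.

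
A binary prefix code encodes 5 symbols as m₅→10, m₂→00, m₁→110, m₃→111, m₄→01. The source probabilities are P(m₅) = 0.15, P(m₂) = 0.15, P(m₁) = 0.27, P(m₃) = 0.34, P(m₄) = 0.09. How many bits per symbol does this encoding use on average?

2.61 bits/symbol

L̄ = Σ pᵢ·ℓᵢ = 0.15·2 + 0.15·2 + 0.27·3 + 0.34·3 + 0.09·2 = 2.61 bits/symbol.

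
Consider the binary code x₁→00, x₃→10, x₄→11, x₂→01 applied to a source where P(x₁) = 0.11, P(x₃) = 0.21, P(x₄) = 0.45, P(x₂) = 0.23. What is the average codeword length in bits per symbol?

L̄ = Σ pᵢ·ℓᵢ = 0.11·2 + 0.21·2 + 0.45·2 + 0.23·2 = 2 bits/symbol.

2 bits/symbol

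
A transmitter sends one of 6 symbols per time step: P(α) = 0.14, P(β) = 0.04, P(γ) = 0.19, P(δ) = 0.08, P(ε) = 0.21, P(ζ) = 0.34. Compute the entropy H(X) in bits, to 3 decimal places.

H = −Σ pᵢ log₂ pᵢ.
−0.14·log₂(0.14) = 0.3971
−0.04·log₂(0.04) = 0.1858
−0.19·log₂(0.19) = 0.4552
−0.08·log₂(0.08) = 0.2915
−0.21·log₂(0.21) = 0.4728
−0.34·log₂(0.34) = 0.5292
Sum ≈ 2.3316 → 2.332 bits.

2.332 bits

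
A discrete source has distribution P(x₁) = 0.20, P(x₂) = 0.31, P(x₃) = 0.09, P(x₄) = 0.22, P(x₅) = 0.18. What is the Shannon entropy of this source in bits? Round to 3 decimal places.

2.227 bits

H = −Σ pᵢ log₂ pᵢ.
−0.20·log₂(0.20) = 0.4644
−0.31·log₂(0.31) = 0.5238
−0.09·log₂(0.09) = 0.3127
−0.22·log₂(0.22) = 0.4806
−0.18·log₂(0.18) = 0.4453
Sum ≈ 2.2267 → 2.227 bits.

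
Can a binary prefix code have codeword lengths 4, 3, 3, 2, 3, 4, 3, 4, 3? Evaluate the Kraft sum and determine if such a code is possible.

1.0625; no

With common denominator 2^4 = 16: Σ 2^(−ℓᵢ) = 1/16 + 2/16 + 2/16 + 4/16 + 2/16 + 1/16 + 2/16 + 1/16 + 2/16 = 17/16 = 1.0625.
Kraft's inequality requires Σ ≤ 1; here Σ = 1.0625 > 1, so no such prefix code exists.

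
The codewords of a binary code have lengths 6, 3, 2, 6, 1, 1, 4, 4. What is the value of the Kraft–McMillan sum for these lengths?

1.53125

With common denominator 2^6 = 64: Σ 2^(−ℓᵢ) = 1/64 + 8/64 + 16/64 + 1/64 + 32/64 + 32/64 + 4/64 + 4/64 = 98/64 = 1.53125.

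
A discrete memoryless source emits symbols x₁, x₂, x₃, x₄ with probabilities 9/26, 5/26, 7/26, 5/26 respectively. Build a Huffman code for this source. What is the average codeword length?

2 bits/symbol

Repeatedly combine the two least-probable nodes; the expected code length is the sum of the merged weights.
merge 5/26 + 5/26 → 5/13
merge 7/26 + 9/26 → 8/13
merge 5/13 + 8/13 → 1
L = 5/13 + 8/13 + 1 = 2 bits/symbol.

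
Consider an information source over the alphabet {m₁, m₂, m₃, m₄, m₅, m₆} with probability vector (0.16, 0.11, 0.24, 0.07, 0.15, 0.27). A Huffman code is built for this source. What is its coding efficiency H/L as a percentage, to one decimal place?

Entropy H = −Σ p log₂ p ≈ 2.4566 bits.
Huffman merges: 7/100+11/100→9/50; 3/20+4/25→31/100; 9/50+6/25→21/50; 27/100+31/100→29/50; 21/50+29/50→1. L = 249/100 ≈ 2.4900.
Efficiency = H/L = 2.4566/2.4900 = 98.7%.

98.7%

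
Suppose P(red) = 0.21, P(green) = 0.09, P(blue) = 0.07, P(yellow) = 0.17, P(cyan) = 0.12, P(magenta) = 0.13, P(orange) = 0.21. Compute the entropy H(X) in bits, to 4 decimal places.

H = −Σ pᵢ log₂ pᵢ.
−0.21·log₂(0.21) = 0.4728
−0.09·log₂(0.09) = 0.3127
−0.07·log₂(0.07) = 0.2686
−0.17·log₂(0.17) = 0.4346
−0.12·log₂(0.12) = 0.3671
−0.13·log₂(0.13) = 0.3826
−0.21·log₂(0.21) = 0.4728
Sum ≈ 2.7112 → 2.7112 bits.

2.7112 bits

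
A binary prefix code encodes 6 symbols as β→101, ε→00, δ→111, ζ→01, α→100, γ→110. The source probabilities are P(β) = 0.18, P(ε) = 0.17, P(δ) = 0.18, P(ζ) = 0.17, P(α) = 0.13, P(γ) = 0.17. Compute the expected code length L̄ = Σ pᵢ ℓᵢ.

2.66 bits/symbol

L̄ = Σ pᵢ·ℓᵢ = 0.18·3 + 0.17·2 + 0.18·3 + 0.17·2 + 0.13·3 + 0.17·3 = 2.66 bits/symbol.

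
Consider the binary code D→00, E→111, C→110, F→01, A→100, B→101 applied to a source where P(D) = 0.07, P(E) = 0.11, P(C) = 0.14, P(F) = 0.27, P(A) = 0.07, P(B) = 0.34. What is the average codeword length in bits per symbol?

L̄ = Σ pᵢ·ℓᵢ = 0.07·2 + 0.11·3 + 0.14·3 + 0.27·2 + 0.07·3 + 0.34·3 = 2.66 bits/symbol.

2.66 bits/symbol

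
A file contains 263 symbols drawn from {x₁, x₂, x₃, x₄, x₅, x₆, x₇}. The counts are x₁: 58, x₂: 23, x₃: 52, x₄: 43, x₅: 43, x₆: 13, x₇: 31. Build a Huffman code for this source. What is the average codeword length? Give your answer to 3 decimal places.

2.719 bits/symbol

Probabilities are the counts divided by 263.
Repeatedly combine the two least-probable nodes; the expected code length is the sum of the merged weights.
merge 13/263 + 23/263 → 36/263
merge 31/263 + 36/263 → 67/263
merge 43/263 + 43/263 → 86/263
merge 52/263 + 58/263 → 110/263
merge 67/263 + 86/263 → 153/263
merge 110/263 + 153/263 → 1
L = 36/263 + 67/263 + 86/263 + 110/263 + 153/263 + 1 = 715/263 ≈ 2.719 bits/symbol.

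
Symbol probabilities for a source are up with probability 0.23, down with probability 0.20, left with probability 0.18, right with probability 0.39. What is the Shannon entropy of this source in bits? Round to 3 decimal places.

1.927 bits

H = −Σ pᵢ log₂ pᵢ.
−0.23·log₂(0.23) = 0.4877
−0.20·log₂(0.20) = 0.4644
−0.18·log₂(0.18) = 0.4453
−0.39·log₂(0.39) = 0.5298
Sum ≈ 1.9272 → 1.927 bits.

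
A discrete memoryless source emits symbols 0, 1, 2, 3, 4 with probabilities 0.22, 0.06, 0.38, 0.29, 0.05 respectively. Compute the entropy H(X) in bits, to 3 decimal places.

1.989 bits

H = −Σ pᵢ log₂ pᵢ.
−0.22·log₂(0.22) = 0.4806
−0.06·log₂(0.06) = 0.2435
−0.38·log₂(0.38) = 0.5305
−0.29·log₂(0.29) = 0.5179
−0.05·log₂(0.05) = 0.2161
Sum ≈ 1.9886 → 1.989 bits.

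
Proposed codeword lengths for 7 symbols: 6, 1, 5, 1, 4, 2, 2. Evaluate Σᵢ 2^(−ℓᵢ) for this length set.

1.609375

With common denominator 2^6 = 64: Σ 2^(−ℓᵢ) = 1/64 + 32/64 + 2/64 + 32/64 + 4/64 + 16/64 + 16/64 = 103/64 = 1.609375.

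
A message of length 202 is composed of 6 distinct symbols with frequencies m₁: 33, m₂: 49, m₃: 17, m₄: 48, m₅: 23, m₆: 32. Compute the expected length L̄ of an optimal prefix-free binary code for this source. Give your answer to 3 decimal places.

Probabilities are the counts divided by 202.
Repeatedly combine the two least-probable nodes; the expected code length is the sum of the merged weights.
merge 17/202 + 23/202 → 20/101
merge 16/101 + 33/202 → 65/202
merge 20/101 + 24/101 → 44/101
merge 49/202 + 65/202 → 57/101
merge 44/101 + 57/101 → 1
L = 20/101 + 65/202 + 44/101 + 57/101 + 1 = 509/202 ≈ 2.520 bits/symbol.

2.520 bits/symbol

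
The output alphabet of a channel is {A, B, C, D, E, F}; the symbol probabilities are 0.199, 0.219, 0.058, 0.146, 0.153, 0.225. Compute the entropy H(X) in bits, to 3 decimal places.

2.485 bits

H = −Σ pᵢ log₂ pᵢ.
−0.199·log₂(0.199) = 0.4635
−0.219·log₂(0.219) = 0.4798
−0.058·log₂(0.058) = 0.2383
−0.146·log₂(0.146) = 0.4053
−0.153·log₂(0.153) = 0.4144
−0.225·log₂(0.225) = 0.4842
Sum ≈ 2.4855 → 2.485 bits.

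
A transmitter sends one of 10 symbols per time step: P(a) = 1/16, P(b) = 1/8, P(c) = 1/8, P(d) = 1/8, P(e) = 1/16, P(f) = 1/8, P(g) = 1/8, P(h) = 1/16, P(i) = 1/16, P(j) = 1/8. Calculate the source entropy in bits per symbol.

Each probability is a power of 1/2, so log₂(1/p) is an integer.
H = Σ p·log₂(1/p) = 1/16·4 + 1/8·3 + 1/8·3 + 1/8·3 + 1/16·4 + 1/8·3 + 1/8·3 + 1/16·4 + 1/16·4 + 1/8·3 = 3.25 bits.

3.25 bits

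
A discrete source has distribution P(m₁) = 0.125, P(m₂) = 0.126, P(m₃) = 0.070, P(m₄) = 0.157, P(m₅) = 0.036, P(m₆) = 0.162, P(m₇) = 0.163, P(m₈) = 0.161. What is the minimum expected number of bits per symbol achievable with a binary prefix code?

Repeatedly combine the two least-probable nodes; the expected code length is the sum of the merged weights.
merge 9/250 + 7/100 → 53/500
merge 53/500 + 1/8 → 231/1000
merge 63/500 + 157/1000 → 283/1000
merge 161/1000 + 81/500 → 323/1000
merge 163/1000 + 231/1000 → 197/500
merge 283/1000 + 323/1000 → 303/500
merge 197/500 + 303/500 → 1
L = 53/500 + 231/1000 + 283/1000 + 323/1000 + 197/500 + 303/500 + 1 = 2943/1000 = 2.943 bits/symbol.

2.943 bits/symbol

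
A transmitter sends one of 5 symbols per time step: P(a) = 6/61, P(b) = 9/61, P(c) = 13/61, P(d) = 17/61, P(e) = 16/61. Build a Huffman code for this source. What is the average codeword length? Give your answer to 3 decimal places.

2.246 bits/symbol

Repeatedly combine the two least-probable nodes; the expected code length is the sum of the merged weights.
merge 6/61 + 9/61 → 15/61
merge 13/61 + 15/61 → 28/61
merge 16/61 + 17/61 → 33/61
merge 28/61 + 33/61 → 1
L = 15/61 + 28/61 + 33/61 + 1 = 137/61 ≈ 2.246 bits/symbol.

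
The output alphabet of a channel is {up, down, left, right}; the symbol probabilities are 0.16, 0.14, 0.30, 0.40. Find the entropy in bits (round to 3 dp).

1.870 bits

H = −Σ pᵢ log₂ pᵢ.
−0.16·log₂(0.16) = 0.4230
−0.14·log₂(0.14) = 0.3971
−0.30·log₂(0.30) = 0.5211
−0.40·log₂(0.40) = 0.5288
Sum ≈ 1.8700 → 1.870 bits.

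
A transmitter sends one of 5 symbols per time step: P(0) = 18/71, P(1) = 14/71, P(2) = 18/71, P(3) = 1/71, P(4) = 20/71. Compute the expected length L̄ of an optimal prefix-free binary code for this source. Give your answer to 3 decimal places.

2.211 bits/symbol

Repeatedly combine the two least-probable nodes; the expected code length is the sum of the merged weights.
merge 1/71 + 14/71 → 15/71
merge 15/71 + 18/71 → 33/71
merge 18/71 + 20/71 → 38/71
merge 33/71 + 38/71 → 1
L = 15/71 + 33/71 + 38/71 + 1 = 157/71 ≈ 2.211 bits/symbol.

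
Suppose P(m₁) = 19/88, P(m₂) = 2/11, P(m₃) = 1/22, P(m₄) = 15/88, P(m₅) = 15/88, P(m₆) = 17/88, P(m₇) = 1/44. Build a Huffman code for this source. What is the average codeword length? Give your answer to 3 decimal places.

Repeatedly combine the two least-probable nodes; the expected code length is the sum of the merged weights.
merge 1/44 + 1/22 → 3/44
merge 3/44 + 15/88 → 21/88
merge 15/88 + 2/11 → 31/88
merge 17/88 + 19/88 → 9/22
merge 21/88 + 31/88 → 13/22
merge 9/22 + 13/22 → 1
L = 3/44 + 21/88 + 31/88 + 9/22 + 13/22 + 1 = 117/44 ≈ 2.659 bits/symbol.

2.659 bits/symbol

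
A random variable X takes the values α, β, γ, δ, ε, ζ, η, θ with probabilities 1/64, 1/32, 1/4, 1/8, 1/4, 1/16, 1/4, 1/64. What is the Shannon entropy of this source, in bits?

2.46875 bits

Each probability is a power of 1/2, so log₂(1/p) is an integer.
H = Σ p·log₂(1/p) = 1/64·6 + 1/32·5 + 1/4·2 + 1/8·3 + 1/4·2 + 1/16·4 + 1/4·2 + 1/64·6 = 2.46875 bits.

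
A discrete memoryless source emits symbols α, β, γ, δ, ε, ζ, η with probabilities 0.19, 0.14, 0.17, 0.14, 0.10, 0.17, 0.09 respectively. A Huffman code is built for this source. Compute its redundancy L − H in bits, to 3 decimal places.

0.047 bits

Entropy H = −Σ p log₂ p ≈ 2.7635 bits.
Huffman merges: 9/100+1/10→19/100; 7/50+7/50→7/25; 17/100+17/100→17/50; 19/100+19/100→19/50; 7/25+17/50→31/50; 19/50+31/50→1. L = 281/100 ≈ 2.8100.
L − H = 2.8100 − 2.7635 = 0.047 bits.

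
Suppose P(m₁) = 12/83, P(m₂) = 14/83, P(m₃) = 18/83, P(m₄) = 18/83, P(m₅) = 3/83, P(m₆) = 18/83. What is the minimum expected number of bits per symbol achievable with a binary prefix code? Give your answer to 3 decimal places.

Repeatedly combine the two least-probable nodes; the expected code length is the sum of the merged weights.
merge 3/83 + 12/83 → 15/83
merge 14/83 + 15/83 → 29/83
merge 18/83 + 18/83 → 36/83
merge 18/83 + 29/83 → 47/83
merge 36/83 + 47/83 → 1
L = 15/83 + 29/83 + 36/83 + 47/83 + 1 = 210/83 ≈ 2.530 bits/symbol.

2.530 bits/symbol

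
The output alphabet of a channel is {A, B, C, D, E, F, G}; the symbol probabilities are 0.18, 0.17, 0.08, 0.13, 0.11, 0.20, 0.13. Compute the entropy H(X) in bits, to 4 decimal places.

H = −Σ pᵢ log₂ pᵢ.
−0.18·log₂(0.18) = 0.4453
−0.17·log₂(0.17) = 0.4346
−0.08·log₂(0.08) = 0.2915
−0.13·log₂(0.13) = 0.3826
−0.11·log₂(0.11) = 0.3503
−0.20·log₂(0.20) = 0.4644
−0.13·log₂(0.13) = 0.3826
Sum ≈ 2.7514 → 2.7514 bits.

2.7514 bits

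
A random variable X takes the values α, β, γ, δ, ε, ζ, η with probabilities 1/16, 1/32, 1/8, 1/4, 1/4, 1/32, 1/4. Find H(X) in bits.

Each probability is a power of 1/2, so log₂(1/p) is an integer.
H = Σ p·log₂(1/p) = 1/16·4 + 1/32·5 + 1/8·3 + 1/4·2 + 1/4·2 + 1/32·5 + 1/4·2 = 2.4375 bits.

2.4375 bits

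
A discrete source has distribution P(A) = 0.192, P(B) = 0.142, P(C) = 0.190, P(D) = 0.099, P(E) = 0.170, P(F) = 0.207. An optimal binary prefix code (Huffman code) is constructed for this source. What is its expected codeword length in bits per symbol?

Repeatedly combine the two least-probable nodes; the expected code length is the sum of the merged weights.
merge 99/1000 + 71/500 → 241/1000
merge 17/100 + 19/100 → 9/25
merge 24/125 + 207/1000 → 399/1000
merge 241/1000 + 9/25 → 601/1000
merge 399/1000 + 601/1000 → 1
L = 241/1000 + 9/25 + 399/1000 + 601/1000 + 1 = 2601/1000 = 2.601 bits/symbol.

2.601 bits/symbol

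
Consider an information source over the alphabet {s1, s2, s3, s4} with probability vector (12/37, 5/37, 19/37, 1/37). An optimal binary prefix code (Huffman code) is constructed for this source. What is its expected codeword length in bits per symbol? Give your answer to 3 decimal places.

Repeatedly combine the two least-probable nodes; the expected code length is the sum of the merged weights.
merge 1/37 + 5/37 → 6/37
merge 6/37 + 12/37 → 18/37
merge 18/37 + 19/37 → 1
L = 6/37 + 18/37 + 1 = 61/37 ≈ 1.649 bits/symbol.

1.649 bits/symbol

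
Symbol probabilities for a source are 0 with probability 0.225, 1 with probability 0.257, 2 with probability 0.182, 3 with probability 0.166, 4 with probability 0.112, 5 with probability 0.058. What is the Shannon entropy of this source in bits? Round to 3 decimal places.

2.457 bits

H = −Σ pᵢ log₂ pᵢ.
−0.225·log₂(0.225) = 0.4842
−0.257·log₂(0.257) = 0.5038
−0.182·log₂(0.182) = 0.4474
−0.166·log₂(0.166) = 0.4301
−0.112·log₂(0.112) = 0.3537
−0.058·log₂(0.058) = 0.2383
Sum ≈ 2.4574 → 2.457 bits.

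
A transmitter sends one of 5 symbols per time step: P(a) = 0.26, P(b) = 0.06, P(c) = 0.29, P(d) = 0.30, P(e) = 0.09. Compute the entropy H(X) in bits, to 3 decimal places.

2.100 bits

H = −Σ pᵢ log₂ pᵢ.
−0.26·log₂(0.26) = 0.5053
−0.06·log₂(0.06) = 0.2435
−0.29·log₂(0.29) = 0.5179
−0.30·log₂(0.30) = 0.5211
−0.09·log₂(0.09) = 0.3127
Sum ≈ 2.1005 → 2.100 bits.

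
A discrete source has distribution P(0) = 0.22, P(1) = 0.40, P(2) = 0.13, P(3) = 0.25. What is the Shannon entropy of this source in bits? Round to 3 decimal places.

1.892 bits

H = −Σ pᵢ log₂ pᵢ.
−0.22·log₂(0.22) = 0.4806
−0.40·log₂(0.40) = 0.5288
−0.13·log₂(0.13) = 0.3826
−0.25·log₂(0.25) = 0.5000
Sum ≈ 1.8920 → 1.892 bits.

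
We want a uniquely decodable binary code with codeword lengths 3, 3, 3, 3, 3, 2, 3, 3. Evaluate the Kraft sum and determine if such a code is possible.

1.125; no

With common denominator 2^3 = 8: Σ 2^(−ℓᵢ) = 1/8 + 1/8 + 1/8 + 1/8 + 1/8 + 2/8 + 1/8 + 1/8 = 9/8 = 1.125.
Kraft's inequality requires Σ ≤ 1; here Σ = 1.125 > 1, so no such prefix code exists.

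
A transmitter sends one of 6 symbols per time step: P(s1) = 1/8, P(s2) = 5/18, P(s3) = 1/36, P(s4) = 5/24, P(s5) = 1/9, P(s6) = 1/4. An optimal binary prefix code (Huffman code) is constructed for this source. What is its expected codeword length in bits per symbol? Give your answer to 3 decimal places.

2.403 bits/symbol

Repeatedly combine the two least-probable nodes; the expected code length is the sum of the merged weights.
merge 1/36 + 1/9 → 5/36
merge 1/8 + 5/36 → 19/72
merge 5/24 + 1/4 → 11/24
merge 19/72 + 5/18 → 13/24
merge 11/24 + 13/24 → 1
L = 5/36 + 19/72 + 11/24 + 13/24 + 1 = 173/72 ≈ 2.403 bits/symbol.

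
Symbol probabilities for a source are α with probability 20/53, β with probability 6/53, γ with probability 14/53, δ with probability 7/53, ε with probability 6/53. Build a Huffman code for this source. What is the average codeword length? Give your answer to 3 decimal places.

2.208 bits/symbol

Repeatedly combine the two least-probable nodes; the expected code length is the sum of the merged weights.
merge 6/53 + 6/53 → 12/53
merge 7/53 + 12/53 → 19/53
merge 14/53 + 19/53 → 33/53
merge 20/53 + 33/53 → 1
L = 12/53 + 19/53 + 33/53 + 1 = 117/53 ≈ 2.208 bits/symbol.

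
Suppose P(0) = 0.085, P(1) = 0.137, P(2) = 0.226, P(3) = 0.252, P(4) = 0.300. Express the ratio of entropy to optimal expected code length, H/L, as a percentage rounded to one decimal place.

Entropy H = −Σ p log₂ p ≈ 2.2023 bits.
Huffman merges: 17/200+137/1000→111/500; 111/500+113/500→56/125; 63/250+3/10→69/125; 56/125+69/125→1. L = 1111/500 ≈ 2.2220.
Efficiency = H/L = 2.2023/2.2220 = 99.1%.

99.1%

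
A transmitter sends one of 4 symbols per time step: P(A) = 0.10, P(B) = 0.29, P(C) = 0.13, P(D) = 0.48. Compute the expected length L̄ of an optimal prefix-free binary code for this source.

1.75 bits/symbol

Repeatedly combine the two least-probable nodes; the expected code length is the sum of the merged weights.
merge 1/10 + 13/100 → 23/100
merge 23/100 + 29/100 → 13/25
merge 12/25 + 13/25 → 1
L = 23/100 + 13/25 + 1 = 7/4 = 1.75 bits/symbol.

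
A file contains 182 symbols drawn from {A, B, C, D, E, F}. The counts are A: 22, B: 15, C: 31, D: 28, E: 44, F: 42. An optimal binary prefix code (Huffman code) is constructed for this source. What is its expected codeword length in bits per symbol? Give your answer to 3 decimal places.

2.527 bits/symbol

Probabilities are the counts divided by 182.
Repeatedly combine the two least-probable nodes; the expected code length is the sum of the merged weights.
merge 15/182 + 11/91 → 37/182
merge 2/13 + 31/182 → 59/182
merge 37/182 + 3/13 → 79/182
merge 22/91 + 59/182 → 103/182
merge 79/182 + 103/182 → 1
L = 37/182 + 59/182 + 79/182 + 103/182 + 1 = 230/91 ≈ 2.527 bits/symbol.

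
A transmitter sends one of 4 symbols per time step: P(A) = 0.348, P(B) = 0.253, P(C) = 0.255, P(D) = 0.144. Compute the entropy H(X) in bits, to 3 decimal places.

1.937 bits

H = −Σ pᵢ log₂ pᵢ.
−0.348·log₂(0.348) = 0.5299
−0.253·log₂(0.253) = 0.5016
−0.255·log₂(0.255) = 0.5027
−0.144·log₂(0.144) = 0.4026
Sum ≈ 1.9369 → 1.937 bits.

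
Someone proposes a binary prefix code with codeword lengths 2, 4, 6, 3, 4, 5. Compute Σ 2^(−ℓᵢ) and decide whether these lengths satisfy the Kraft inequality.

With common denominator 2^6 = 64: Σ 2^(−ℓᵢ) = 16/64 + 4/64 + 1/64 + 8/64 + 4/64 + 2/64 = 35/64 = 0.546875.
Kraft's inequality requires Σ ≤ 1; here Σ = 0.546875 ≤ 1, so such a prefix code exists.

0.546875; yes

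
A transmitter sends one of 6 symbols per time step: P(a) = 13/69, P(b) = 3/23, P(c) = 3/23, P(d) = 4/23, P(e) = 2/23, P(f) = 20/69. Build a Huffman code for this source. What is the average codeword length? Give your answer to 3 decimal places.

2.522 bits/symbol

Repeatedly combine the two least-probable nodes; the expected code length is the sum of the merged weights.
merge 2/23 + 3/23 → 5/23
merge 3/23 + 4/23 → 7/23
merge 13/69 + 5/23 → 28/69
merge 20/69 + 7/23 → 41/69
merge 28/69 + 41/69 → 1
L = 5/23 + 7/23 + 28/69 + 41/69 + 1 = 58/23 ≈ 2.522 bits/symbol.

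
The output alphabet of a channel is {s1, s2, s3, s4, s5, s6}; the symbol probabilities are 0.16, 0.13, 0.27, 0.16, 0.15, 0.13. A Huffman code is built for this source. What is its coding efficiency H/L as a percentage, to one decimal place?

Entropy H = −Σ p log₂ p ≈ 2.5319 bits.
Huffman merges: 13/100+13/100→13/50; 3/20+4/25→31/100; 4/25+13/50→21/50; 27/100+31/100→29/50; 21/50+29/50→1. L = 257/100 ≈ 2.5700.
Efficiency = H/L = 2.5319/2.5700 = 98.5%.

98.5%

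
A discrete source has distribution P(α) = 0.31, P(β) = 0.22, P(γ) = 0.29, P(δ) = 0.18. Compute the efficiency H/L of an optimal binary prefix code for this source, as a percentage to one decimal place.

Entropy H = −Σ p log₂ p ≈ 1.9676 bits.
Huffman merges: 9/50+11/50→2/5; 29/100+31/100→3/5; 2/5+3/5→1. L = 2 ≈ 2.0000.
Efficiency = H/L = 1.9676/2.0000 = 98.4%.

98.4%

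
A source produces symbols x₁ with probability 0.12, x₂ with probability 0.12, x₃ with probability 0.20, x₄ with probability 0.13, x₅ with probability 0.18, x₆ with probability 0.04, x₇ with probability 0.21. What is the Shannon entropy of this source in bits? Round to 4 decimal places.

H = −Σ pᵢ log₂ pᵢ.
−0.12·log₂(0.12) = 0.3671
−0.12·log₂(0.12) = 0.3671
−0.20·log₂(0.20) = 0.4644
−0.13·log₂(0.13) = 0.3826
−0.18·log₂(0.18) = 0.4453
−0.04·log₂(0.04) = 0.1858
−0.21·log₂(0.21) = 0.4728
Sum ≈ 2.6850 → 2.6850 bits.

2.6850 bits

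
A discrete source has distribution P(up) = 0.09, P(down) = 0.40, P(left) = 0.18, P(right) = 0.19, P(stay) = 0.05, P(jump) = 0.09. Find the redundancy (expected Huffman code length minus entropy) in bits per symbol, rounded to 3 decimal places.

0.069 bits

Entropy H = −Σ p log₂ p ≈ 2.2707 bits.
Huffman merges: 1/20+9/100→7/50; 9/100+7/50→23/100; 9/50+19/100→37/100; 23/100+37/100→3/5; 2/5+3/5→1. L = 117/50 ≈ 2.3400.
L − H = 2.3400 − 2.2707 = 0.069 bits.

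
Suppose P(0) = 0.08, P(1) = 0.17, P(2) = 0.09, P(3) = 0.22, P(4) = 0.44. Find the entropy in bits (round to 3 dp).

H = −Σ pᵢ log₂ pᵢ.
−0.08·log₂(0.08) = 0.2915
−0.17·log₂(0.17) = 0.4346
−0.09·log₂(0.09) = 0.3127
−0.22·log₂(0.22) = 0.4806
−0.44·log₂(0.44) = 0.5211
Sum ≈ 2.0405 → 2.040 bits.

2.040 bits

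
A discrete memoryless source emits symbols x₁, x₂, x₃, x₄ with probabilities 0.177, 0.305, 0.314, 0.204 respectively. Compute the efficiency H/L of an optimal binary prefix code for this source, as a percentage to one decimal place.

97.9%

Entropy H = −Σ p log₂ p ≈ 1.9573 bits.
Huffman merges: 177/1000+51/250→381/1000; 61/200+157/500→619/1000; 381/1000+619/1000→1. L = 2 ≈ 2.0000.
Efficiency = H/L = 1.9573/2.0000 = 97.9%.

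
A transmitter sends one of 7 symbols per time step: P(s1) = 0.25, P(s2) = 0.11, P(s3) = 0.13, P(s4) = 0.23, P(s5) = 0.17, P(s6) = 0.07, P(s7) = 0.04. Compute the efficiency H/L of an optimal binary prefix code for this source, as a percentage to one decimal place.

Entropy H = −Σ p log₂ p ≈ 2.6095 bits.
Huffman merges: 1/25+7/100→11/100; 11/100+11/100→11/50; 13/100+17/100→3/10; 11/50+23/100→9/20; 1/4+3/10→11/20; 9/20+11/20→1. L = 263/100 ≈ 2.6300.
Efficiency = H/L = 2.6095/2.6300 = 99.2%.

99.2%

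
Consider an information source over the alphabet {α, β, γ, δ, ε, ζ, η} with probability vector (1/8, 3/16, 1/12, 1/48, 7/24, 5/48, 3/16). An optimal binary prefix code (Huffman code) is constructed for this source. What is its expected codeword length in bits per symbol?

Repeatedly combine the two least-probable nodes; the expected code length is the sum of the merged weights.
merge 1/48 + 1/12 → 5/48
merge 5/48 + 5/48 → 5/24
merge 1/8 + 3/16 → 5/16
merge 3/16 + 5/24 → 19/48
merge 7/24 + 5/16 → 29/48
merge 19/48 + 29/48 → 1
L = 5/48 + 5/24 + 5/16 + 19/48 + 29/48 + 1 = 21/8 = 2.625 bits/symbol.

2.625 bits/symbol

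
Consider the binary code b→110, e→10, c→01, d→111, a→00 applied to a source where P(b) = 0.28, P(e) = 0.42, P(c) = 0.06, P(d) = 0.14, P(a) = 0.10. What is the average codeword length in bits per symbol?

2.42 bits/symbol

L̄ = Σ pᵢ·ℓᵢ = 0.28·3 + 0.42·2 + 0.06·2 + 0.14·3 + 0.10·2 = 2.42 bits/symbol.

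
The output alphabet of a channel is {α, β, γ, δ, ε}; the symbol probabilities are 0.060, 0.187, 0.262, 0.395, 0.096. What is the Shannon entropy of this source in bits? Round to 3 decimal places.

2.056 bits

H = −Σ pᵢ log₂ pᵢ.
−0.060·log₂(0.060) = 0.2435
−0.187·log₂(0.187) = 0.4523
−0.262·log₂(0.262) = 0.5063
−0.395·log₂(0.395) = 0.5293
−0.096·log₂(0.096) = 0.3246
Sum ≈ 2.0560 → 2.056 bits.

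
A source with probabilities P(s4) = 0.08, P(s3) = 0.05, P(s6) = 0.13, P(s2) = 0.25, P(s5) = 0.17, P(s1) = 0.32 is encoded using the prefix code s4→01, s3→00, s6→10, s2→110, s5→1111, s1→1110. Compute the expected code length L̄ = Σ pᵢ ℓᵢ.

3.23 bits/symbol

L̄ = Σ pᵢ·ℓᵢ = 0.08·2 + 0.05·2 + 0.13·2 + 0.25·3 + 0.17·4 + 0.32·4 = 3.23 bits/symbol.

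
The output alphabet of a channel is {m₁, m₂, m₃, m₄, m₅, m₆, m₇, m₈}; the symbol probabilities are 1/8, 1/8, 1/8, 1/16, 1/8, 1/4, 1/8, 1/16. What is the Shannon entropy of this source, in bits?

2.875 bits

Each probability is a power of 1/2, so log₂(1/p) is an integer.
H = Σ p·log₂(1/p) = 1/8·3 + 1/8·3 + 1/8·3 + 1/16·4 + 1/8·3 + 1/4·2 + 1/8·3 + 1/16·4 = 2.875 bits.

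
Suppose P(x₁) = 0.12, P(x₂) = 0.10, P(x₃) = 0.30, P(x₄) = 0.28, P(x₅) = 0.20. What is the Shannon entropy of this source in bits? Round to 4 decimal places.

2.1990 bits

H = −Σ pᵢ log₂ pᵢ.
−0.12·log₂(0.12) = 0.3671
−0.10·log₂(0.10) = 0.3322
−0.30·log₂(0.30) = 0.5211
−0.28·log₂(0.28) = 0.5142
−0.20·log₂(0.20) = 0.4644
Sum ≈ 2.1990 → 2.1990 bits.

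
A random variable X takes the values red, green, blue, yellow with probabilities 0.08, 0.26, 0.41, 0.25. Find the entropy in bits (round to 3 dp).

1.824 bits

H = −Σ pᵢ log₂ pᵢ.
−0.08·log₂(0.08) = 0.2915
−0.26·log₂(0.26) = 0.5053
−0.41·log₂(0.41) = 0.5274
−0.25·log₂(0.25) = 0.5000
Sum ≈ 1.8242 → 1.824 bits.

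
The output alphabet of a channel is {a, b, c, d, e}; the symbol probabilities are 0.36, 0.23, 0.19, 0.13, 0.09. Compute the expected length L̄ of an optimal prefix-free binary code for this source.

2.22 bits/symbol

Repeatedly combine the two least-probable nodes; the expected code length is the sum of the merged weights.
merge 9/100 + 13/100 → 11/50
merge 19/100 + 11/50 → 41/100
merge 23/100 + 9/25 → 59/100
merge 41/100 + 59/100 → 1
L = 11/50 + 41/100 + 59/100 + 1 = 111/50 = 2.22 bits/symbol.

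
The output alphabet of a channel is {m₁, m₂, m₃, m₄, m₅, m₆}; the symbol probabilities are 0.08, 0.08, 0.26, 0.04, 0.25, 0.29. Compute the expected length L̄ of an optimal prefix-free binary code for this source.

2.32 bits/symbol

Repeatedly combine the two least-probable nodes; the expected code length is the sum of the merged weights.
merge 1/25 + 2/25 → 3/25
merge 2/25 + 3/25 → 1/5
merge 1/5 + 1/4 → 9/20
merge 13/50 + 29/100 → 11/20
merge 9/20 + 11/20 → 1
L = 3/25 + 1/5 + 9/20 + 11/20 + 1 = 58/25 = 2.32 bits/symbol.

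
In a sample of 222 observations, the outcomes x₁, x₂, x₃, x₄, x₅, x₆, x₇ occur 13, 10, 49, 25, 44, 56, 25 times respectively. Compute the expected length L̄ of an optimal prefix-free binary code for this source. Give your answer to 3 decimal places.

2.631 bits/symbol

Probabilities are the counts divided by 222.
Repeatedly combine the two least-probable nodes; the expected code length is the sum of the merged weights.
merge 5/111 + 13/222 → 23/222
merge 23/222 + 25/222 → 8/37
merge 25/222 + 22/111 → 23/74
merge 8/37 + 49/222 → 97/222
merge 28/111 + 23/74 → 125/222
merge 97/222 + 125/222 → 1
L = 23/222 + 8/37 + 23/74 + 97/222 + 125/222 + 1 = 292/111 ≈ 2.631 bits/symbol.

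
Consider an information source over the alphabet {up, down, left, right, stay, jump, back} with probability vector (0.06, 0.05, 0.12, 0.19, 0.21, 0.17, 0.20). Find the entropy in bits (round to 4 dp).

H = −Σ pᵢ log₂ pᵢ.
−0.06·log₂(0.06) = 0.2435
−0.05·log₂(0.05) = 0.2161
−0.12·log₂(0.12) = 0.3671
−0.19·log₂(0.19) = 0.4552
−0.21·log₂(0.21) = 0.4728
−0.17·log₂(0.17) = 0.4346
−0.20·log₂(0.20) = 0.4644
Sum ≈ 2.6537 → 2.6537 bits.

2.6537 bits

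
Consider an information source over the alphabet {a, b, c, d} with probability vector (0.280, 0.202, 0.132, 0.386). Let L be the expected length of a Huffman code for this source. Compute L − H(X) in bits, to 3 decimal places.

Entropy H = −Σ p log₂ p ≈ 1.8961 bits.
Huffman merges: 33/250+101/500→167/500; 7/25+167/500→307/500; 193/500+307/500→1. L = 487/250 ≈ 1.9480.
L − H = 1.9480 − 1.8961 = 0.052 bits.

0.052 bits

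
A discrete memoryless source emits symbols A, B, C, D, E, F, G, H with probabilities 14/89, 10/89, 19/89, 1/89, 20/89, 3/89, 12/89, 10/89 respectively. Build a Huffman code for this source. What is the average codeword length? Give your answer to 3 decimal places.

Repeatedly combine the two least-probable nodes; the expected code length is the sum of the merged weights.
merge 1/89 + 3/89 → 4/89
merge 4/89 + 10/89 → 14/89
merge 10/89 + 12/89 → 22/89
merge 14/89 + 14/89 → 28/89
merge 19/89 + 20/89 → 39/89
merge 22/89 + 28/89 → 50/89
merge 39/89 + 50/89 → 1
L = 4/89 + 14/89 + 22/89 + 28/89 + 39/89 + 50/89 + 1 = 246/89 ≈ 2.764 bits/symbol.

2.764 bits/symbol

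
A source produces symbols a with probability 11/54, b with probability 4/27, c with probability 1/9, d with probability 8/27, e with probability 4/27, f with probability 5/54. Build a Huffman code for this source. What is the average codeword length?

2.5 bits/symbol

Repeatedly combine the two least-probable nodes; the expected code length is the sum of the merged weights.
merge 5/54 + 1/9 → 11/54
merge 4/27 + 4/27 → 8/27
merge 11/54 + 11/54 → 11/27
merge 8/27 + 8/27 → 16/27
merge 11/27 + 16/27 → 1
L = 11/54 + 8/27 + 11/27 + 16/27 + 1 = 5/2 = 2.5 bits/symbol.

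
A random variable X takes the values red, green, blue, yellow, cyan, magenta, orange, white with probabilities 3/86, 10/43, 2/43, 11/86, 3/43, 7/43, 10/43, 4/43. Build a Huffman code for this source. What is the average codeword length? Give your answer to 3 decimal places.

2.767 bits/symbol

Repeatedly combine the two least-probable nodes; the expected code length is the sum of the merged weights.
merge 3/86 + 2/43 → 7/86
merge 3/43 + 7/86 → 13/86
merge 4/43 + 11/86 → 19/86
merge 13/86 + 7/43 → 27/86
merge 19/86 + 10/43 → 39/86
merge 10/43 + 27/86 → 47/86
merge 39/86 + 47/86 → 1
L = 7/86 + 13/86 + 19/86 + 27/86 + 39/86 + 47/86 + 1 = 119/43 ≈ 2.767 bits/symbol.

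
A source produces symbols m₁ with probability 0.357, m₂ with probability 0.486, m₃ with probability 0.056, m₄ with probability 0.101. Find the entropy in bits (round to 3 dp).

H = −Σ pᵢ log₂ pᵢ.
−0.357·log₂(0.357) = 0.5305
−0.486·log₂(0.486) = 0.5059
−0.056·log₂(0.056) = 0.2329
−0.101·log₂(0.101) = 0.3341
Sum ≈ 1.6034 → 1.603 bits.

1.603 bits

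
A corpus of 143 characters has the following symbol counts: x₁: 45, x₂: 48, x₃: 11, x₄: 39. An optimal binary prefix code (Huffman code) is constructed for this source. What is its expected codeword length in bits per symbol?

Probabilities are the counts divided by 143.
Repeatedly combine the two least-probable nodes; the expected code length is the sum of the merged weights.
merge 1/13 + 3/11 → 50/143
merge 45/143 + 48/143 → 93/143
merge 50/143 + 93/143 → 1
L = 50/143 + 93/143 + 1 = 2 bits/symbol.

2 bits/symbol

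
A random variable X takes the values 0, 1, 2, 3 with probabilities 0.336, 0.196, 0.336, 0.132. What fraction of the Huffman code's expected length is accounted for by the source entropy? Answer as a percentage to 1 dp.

95.6%

Entropy H = −Σ p log₂ p ≈ 1.9038 bits.
Huffman merges: 33/250+49/250→41/125; 41/125+42/125→83/125; 42/125+83/125→1. L = 249/125 ≈ 1.9920.
Efficiency = H/L = 1.9038/1.9920 = 95.6%.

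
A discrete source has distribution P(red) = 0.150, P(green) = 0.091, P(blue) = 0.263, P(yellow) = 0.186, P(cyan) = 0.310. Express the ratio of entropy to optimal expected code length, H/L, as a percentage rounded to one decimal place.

Entropy H = −Σ p log₂ p ≈ 2.2071 bits.
Huffman merges: 91/1000+3/20→241/1000; 93/500+241/1000→427/1000; 263/1000+31/100→573/1000; 427/1000+573/1000→1. L = 2241/1000 ≈ 2.2410.
Efficiency = H/L = 2.2071/2.2410 = 98.5%.

98.5%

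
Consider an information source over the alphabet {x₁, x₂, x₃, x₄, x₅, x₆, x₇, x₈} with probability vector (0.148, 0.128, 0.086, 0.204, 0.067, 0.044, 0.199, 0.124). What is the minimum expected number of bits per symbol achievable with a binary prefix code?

2.905 bits/symbol

Repeatedly combine the two least-probable nodes; the expected code length is the sum of the merged weights.
merge 11/250 + 67/1000 → 111/1000
merge 43/500 + 111/1000 → 197/1000
merge 31/250 + 16/125 → 63/250
merge 37/250 + 197/1000 → 69/200
merge 199/1000 + 51/250 → 403/1000
merge 63/250 + 69/200 → 597/1000
merge 403/1000 + 597/1000 → 1
L = 111/1000 + 197/1000 + 63/250 + 69/200 + 403/1000 + 597/1000 + 1 = 581/200 = 2.905 bits/symbol.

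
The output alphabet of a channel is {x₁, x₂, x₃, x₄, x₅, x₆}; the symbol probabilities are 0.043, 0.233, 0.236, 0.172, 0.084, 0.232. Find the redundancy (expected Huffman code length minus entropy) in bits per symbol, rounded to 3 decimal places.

0.024 bits

Entropy H = −Σ p log₂ p ≈ 2.4025 bits.
Huffman merges: 43/1000+21/250→127/1000; 127/1000+43/250→299/1000; 29/125+233/1000→93/200; 59/250+299/1000→107/200; 93/200+107/200→1. L = 1213/500 ≈ 2.4260.
L − H = 2.4260 − 2.4025 = 0.024 bits.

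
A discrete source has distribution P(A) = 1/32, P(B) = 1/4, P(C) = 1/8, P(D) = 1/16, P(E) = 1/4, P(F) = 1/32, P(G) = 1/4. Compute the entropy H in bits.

2.4375 bits

Each probability is a power of 1/2, so log₂(1/p) is an integer.
H = Σ p·log₂(1/p) = 1/32·5 + 1/4·2 + 1/8·3 + 1/16·4 + 1/4·2 + 1/32·5 + 1/4·2 = 2.4375 bits.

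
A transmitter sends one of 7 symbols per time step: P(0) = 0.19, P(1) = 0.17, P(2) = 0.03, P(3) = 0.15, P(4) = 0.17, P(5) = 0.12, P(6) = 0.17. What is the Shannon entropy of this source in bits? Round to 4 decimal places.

H = −Σ pᵢ log₂ pᵢ.
−0.19·log₂(0.19) = 0.4552
−0.17·log₂(0.17) = 0.4346
−0.03·log₂(0.03) = 0.1518
−0.15·log₂(0.15) = 0.4105
−0.17·log₂(0.17) = 0.4346
−0.12·log₂(0.12) = 0.3671
−0.17·log₂(0.17) = 0.4346
Sum ≈ 2.6884 → 2.6884 bits.

2.6884 bits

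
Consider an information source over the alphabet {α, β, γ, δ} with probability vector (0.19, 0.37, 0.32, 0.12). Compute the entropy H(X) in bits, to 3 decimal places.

H = −Σ pᵢ log₂ pᵢ.
−0.19·log₂(0.19) = 0.4552
−0.37·log₂(0.37) = 0.5307
−0.32·log₂(0.32) = 0.5260
−0.12·log₂(0.12) = 0.3671
Sum ≈ 1.8791 → 1.879 bits.

1.879 bits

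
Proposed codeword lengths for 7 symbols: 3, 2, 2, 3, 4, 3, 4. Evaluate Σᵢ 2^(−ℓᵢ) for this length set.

With common denominator 2^4 = 16: Σ 2^(−ℓᵢ) = 2/16 + 4/16 + 4/16 + 2/16 + 1/16 + 2/16 + 1/16 = 16/16 = 1.

1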